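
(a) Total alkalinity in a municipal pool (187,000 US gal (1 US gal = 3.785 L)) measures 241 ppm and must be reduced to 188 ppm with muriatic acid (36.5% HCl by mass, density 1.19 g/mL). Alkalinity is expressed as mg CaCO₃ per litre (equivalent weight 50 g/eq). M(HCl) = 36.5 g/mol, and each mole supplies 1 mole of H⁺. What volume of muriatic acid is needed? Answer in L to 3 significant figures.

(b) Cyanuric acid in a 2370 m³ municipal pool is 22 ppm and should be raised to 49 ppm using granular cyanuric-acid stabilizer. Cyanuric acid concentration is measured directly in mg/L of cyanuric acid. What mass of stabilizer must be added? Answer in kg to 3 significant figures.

(a) Volume: 187,000 US gal × 3.785 L/gal = 707,795 L.
(a) Alkalinity to neutralize: (241 − 188) = 53 mg/L as CaCO₃ × 707,795 L = 37,510 g as CaCO₃.
(a) Equivalents of H⁺ required: 37,510 ÷ 50 g/eq = 750.3 eq = 750.3 mol HCl.
(a) Mass of HCl: 750.3 × 36.5 = 27,380 g.
(a) Mass of 36.5% solution: 27,380 / 0.365 = 75,030 g.
(a) Volume: 75,030 g ÷ 1.19 g/mL = 63,050 mL.

(b) Volume: 2370 m³ = 2,370,000 L.
(b) CYA to add: (49 − 22) = 27 mg/L × 2,370,000 L = 63,990 g cyanuric acid.

(a) 63.0 L; (b) 64.0 kg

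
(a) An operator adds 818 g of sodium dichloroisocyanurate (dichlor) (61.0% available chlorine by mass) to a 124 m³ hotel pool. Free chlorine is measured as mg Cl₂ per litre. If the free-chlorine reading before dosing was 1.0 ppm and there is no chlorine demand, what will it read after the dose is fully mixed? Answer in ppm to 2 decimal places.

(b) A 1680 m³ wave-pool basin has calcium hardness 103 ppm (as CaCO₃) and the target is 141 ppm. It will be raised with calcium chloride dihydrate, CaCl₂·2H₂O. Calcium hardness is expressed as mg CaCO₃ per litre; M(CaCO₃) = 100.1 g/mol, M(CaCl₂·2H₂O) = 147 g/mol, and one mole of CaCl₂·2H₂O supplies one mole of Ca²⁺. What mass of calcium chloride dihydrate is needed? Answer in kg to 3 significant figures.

(a) Volume: 124 m³ = 124,000 L.
(a) Available chlorine delivered: 818 g × 0.61 = 499 g as Cl₂.
(a) Concentration rise: 499 g / 124,000 L = 4.024 mg/L = 4.02 ppm.
(a) Final FC: 1.0 + 4.02 = 5.02 ppm.

(b) Volume: 1680 m³ = 1,680,000 L.
(b) Hardness to add: (141 − 103) = 38 mg/L as CaCO₃ × 1,680,000 L = 63,840 g as CaCO₃.
(b) Moles of Ca²⁺ (1 mol Ca²⁺ ≡ 1 mol CaCO₃): 63,840 / 100.1 g/mol = 637.8 mol.
(b) Mass of CaCl₂·2H₂O: 637.8 × 147 = 93,750 g.

(a) 5.02 ppm; (b) 93.8 kg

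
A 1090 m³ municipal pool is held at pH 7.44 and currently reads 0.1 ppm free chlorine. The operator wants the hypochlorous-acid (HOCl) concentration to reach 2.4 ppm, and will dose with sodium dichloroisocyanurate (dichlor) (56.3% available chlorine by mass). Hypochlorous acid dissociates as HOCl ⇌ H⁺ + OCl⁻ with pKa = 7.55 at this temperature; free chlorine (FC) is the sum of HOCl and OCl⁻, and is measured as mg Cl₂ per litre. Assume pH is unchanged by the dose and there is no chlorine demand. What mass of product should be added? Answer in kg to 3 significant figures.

8.06 kg

Volume: 1090 m³ = 1,090,000 L.
[OCl⁻]/[HOCl] = 10^(pH − pKa) = 10^(7.44 − 7.55) = 0.7762; fraction as HOCl = 1/(1 + 0.7762) = 0.563.
Free chlorine required for 2.4 ppm HOCl: 2.4 / 0.563 = 4.263 ppm.
FC to add: 4.263 − 0.1 = 4.163 mg/L as Cl₂.
Cl₂ equivalent: 4.163 mg/L × 1,090,000 L = 4538 g.
Product at 56.3% available Cl: 4538 / 0.563 = 8060 g.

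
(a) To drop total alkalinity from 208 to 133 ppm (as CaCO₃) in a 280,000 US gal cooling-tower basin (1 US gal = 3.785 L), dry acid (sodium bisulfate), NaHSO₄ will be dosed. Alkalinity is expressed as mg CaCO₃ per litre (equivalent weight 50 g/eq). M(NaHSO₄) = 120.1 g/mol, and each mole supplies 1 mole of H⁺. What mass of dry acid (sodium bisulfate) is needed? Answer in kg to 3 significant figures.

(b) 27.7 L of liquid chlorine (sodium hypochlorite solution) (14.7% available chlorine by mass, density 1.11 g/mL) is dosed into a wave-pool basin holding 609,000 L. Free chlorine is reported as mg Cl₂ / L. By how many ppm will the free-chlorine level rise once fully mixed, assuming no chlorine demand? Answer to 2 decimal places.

(a) Volume: 280,000 US gal × 3.785 L/gal = 1,059,800 L.
(a) Alkalinity to neutralize: (208 − 133) = 75 mg/L as CaCO₃ × 1,059,800 L = 79,480 g as CaCO₃.
(a) Equivalents of H⁺ required: 79,480 ÷ 50 g/eq = 1590 eq = 1590 mol NaHSO₄.
(a) Mass of NaHSO₄: 1590 × 120.1 = 190,900 g.

(b) Mass of solution: 27.7 L × 1000 mL/L × 1.11 g/mL = 30,750 g.
(b) Available chlorine delivered: 30,750 g × 0.147 = 4520 g as Cl₂.
(b) Concentration rise: 4520 g / 609,000 L = 7.422 mg/L = 7.42 ppm.

(a) 191 kg; (b) 7.42 ppm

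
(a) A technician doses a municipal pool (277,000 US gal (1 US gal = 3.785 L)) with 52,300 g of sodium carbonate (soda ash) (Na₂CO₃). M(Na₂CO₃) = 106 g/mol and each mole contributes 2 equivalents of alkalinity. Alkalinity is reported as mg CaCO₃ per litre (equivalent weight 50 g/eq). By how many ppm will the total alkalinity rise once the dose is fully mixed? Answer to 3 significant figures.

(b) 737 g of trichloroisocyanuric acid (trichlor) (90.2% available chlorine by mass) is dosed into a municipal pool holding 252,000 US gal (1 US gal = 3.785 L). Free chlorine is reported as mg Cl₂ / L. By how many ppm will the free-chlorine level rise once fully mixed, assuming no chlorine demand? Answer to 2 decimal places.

(a) Volume: 277,000 US gal × 3.785 L/gal = 1,048,445 L.
(a) Moles of Na₂CO₃: 52,300 g ÷ 106 g/mol = 493.4 mol → 986.8 eq of alkalinity.
(a) As CaCO₃: 986.8 eq × 50 g/eq = 49,340 g.
(a) Rise: 49,340 g / 1,048,445 L × 1000 = 47.06 mg/L.

(b) Volume: 252,000 US gal × 3.785 L/gal = 953,820 L.
(b) Available chlorine delivered: 737 g × 0.902 = 664.8 g as Cl₂.
(b) Concentration rise: 664.8 g / 953,820 L = 0.697 mg/L = 0.70 ppm.

(a) 47.1 ppm; (b) 0.70 ppm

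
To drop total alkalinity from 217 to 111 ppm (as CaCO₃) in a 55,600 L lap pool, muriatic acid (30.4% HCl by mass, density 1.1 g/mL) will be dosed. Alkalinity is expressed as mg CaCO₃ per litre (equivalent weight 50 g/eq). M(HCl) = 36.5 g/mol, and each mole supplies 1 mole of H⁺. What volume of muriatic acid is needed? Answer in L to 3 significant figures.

Alkalinity to neutralize: (217 − 111) = 106 mg/L as CaCO₃ × 55,600 L = 5894 g as CaCO₃.
Equivalents of H⁺ required: 5894 ÷ 50 g/eq = 117.9 eq = 117.9 mol HCl.
Mass of HCl: 117.9 × 36.5 = 4302 g.
Mass of 30.4% solution: 4302 / 0.304 = 14,150 g.
Volume: 14,150 g ÷ 1.1 g/mL = 12,870 mL.

12.9 L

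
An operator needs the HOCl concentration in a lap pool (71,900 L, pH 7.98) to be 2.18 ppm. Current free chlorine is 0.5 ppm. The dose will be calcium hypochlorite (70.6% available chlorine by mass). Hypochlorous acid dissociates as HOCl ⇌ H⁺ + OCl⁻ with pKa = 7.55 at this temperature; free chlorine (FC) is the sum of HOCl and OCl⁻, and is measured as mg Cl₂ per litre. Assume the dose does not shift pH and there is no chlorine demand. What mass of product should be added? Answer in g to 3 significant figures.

769 g

[OCl⁻]/[HOCl] = 10^(pH − pKa) = 10^(7.98 − 7.55) = 2.692; fraction as HOCl = 1/(1 + 2.692) = 0.2709.
Free chlorine required for 2.18 ppm HOCl: 2.18 / 0.2709 = 8.048 ppm.
FC to add: 8.048 − 0.5 = 7.548 mg/L as Cl₂.
Cl₂ equivalent: 7.548 mg/L × 71,900 L = 542.7 g.
Product at 70.6% available Cl: 542.7 / 0.706 = 768.7 g.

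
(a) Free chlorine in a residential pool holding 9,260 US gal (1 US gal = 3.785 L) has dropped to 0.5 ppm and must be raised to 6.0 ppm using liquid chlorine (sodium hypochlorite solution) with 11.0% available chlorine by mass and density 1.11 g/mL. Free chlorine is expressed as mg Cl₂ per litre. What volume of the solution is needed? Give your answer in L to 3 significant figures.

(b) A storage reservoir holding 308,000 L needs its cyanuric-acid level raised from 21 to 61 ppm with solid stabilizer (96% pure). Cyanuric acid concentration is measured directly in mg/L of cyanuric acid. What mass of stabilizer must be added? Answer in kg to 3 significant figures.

(a) 1.58 L; (b) 12.8 kg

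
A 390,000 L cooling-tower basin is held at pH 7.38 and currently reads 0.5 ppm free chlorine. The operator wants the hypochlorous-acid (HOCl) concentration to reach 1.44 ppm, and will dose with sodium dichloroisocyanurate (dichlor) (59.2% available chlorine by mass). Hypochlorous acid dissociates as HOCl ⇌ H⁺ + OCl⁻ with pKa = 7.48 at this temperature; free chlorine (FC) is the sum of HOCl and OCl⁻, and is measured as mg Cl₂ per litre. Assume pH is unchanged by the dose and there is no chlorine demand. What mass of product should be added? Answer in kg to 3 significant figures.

1.37 kg

[OCl⁻]/[HOCl] = 10^(pH − pKa) = 10^(7.38 − 7.48) = 0.7943; fraction as HOCl = 1/(1 + 0.7943) = 0.5573.
Free chlorine required for 1.44 ppm HOCl: 1.44 / 0.5573 = 2.584 ppm.
FC to add: 2.584 − 0.5 = 2.084 mg/L as Cl₂.
Cl₂ equivalent: 2.084 mg/L × 390,000 L = 812.7 g.
Product at 59.2% available Cl: 812.7 / 0.592 = 1373 g.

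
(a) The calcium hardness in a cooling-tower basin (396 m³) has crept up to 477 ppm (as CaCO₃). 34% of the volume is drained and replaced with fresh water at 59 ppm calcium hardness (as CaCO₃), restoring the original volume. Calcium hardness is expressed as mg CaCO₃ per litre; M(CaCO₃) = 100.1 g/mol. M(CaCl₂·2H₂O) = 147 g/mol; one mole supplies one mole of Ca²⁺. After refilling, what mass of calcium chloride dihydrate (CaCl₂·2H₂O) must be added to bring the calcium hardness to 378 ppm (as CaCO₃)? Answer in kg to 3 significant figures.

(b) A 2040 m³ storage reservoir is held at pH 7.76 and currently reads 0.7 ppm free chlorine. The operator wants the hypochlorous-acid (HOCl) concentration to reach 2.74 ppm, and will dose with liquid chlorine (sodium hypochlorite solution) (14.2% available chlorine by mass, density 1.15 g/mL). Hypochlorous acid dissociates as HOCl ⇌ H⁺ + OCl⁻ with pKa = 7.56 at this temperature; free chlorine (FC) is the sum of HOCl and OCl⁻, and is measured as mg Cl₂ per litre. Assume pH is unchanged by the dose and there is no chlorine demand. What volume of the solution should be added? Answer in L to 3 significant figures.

(a) Volume: 396 m³ = 396,000 L.
(a) After draining 34% and refilling: 477 × 0.66 + 59 × 0.34 = 334.88 ppm.
(a) Deficit to target: 378 − 334.88 = 43.12 mg/L.
(a) As CaCO₃: 43.12 mg/L × 396,000 L = 17,080 g; ÷ 100.1 = 170.6 mol Ca²⁺.
(a) Mass: 170.6 × 147 = 25,080 g.

(b) Volume: 2040 m³ = 2,040,000 L.
(b) [OCl⁻]/[HOCl] = 10^(pH − pKa) = 10^(7.76 − 7.56) = 1.585; fraction as HOCl = 1/(1 + 1.585) = 0.3869.
(b) Free chlorine required for 2.74 ppm HOCl: 2.74 / 0.3869 = 7.083 ppm.
(b) FC to add: 7.083 − 0.7 = 6.383 mg/L as Cl₂.
(b) Cl₂ equivalent: 6.383 mg/L × 2,040,000 L = 13,020 g.
(b) Product at 14.2% available Cl: 13,020 / 0.142 = 91,690 g.
(b) Volume: 91,690 g ÷ 1.15 g/mL = 79,730 mL.

(a) 25.1 kg; (b) 79.7 L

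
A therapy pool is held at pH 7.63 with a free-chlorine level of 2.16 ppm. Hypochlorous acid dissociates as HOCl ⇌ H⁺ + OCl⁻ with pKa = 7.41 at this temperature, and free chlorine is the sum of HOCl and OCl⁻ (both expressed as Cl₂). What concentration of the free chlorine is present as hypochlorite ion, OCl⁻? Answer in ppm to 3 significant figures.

1.35 ppm

[OCl⁻]/[HOCl] = 10^(pH − pKa) = 10^(7.63 − 7.41) = 10^0.22 = 1.66.
Fraction as HOCl = 1 / (1 + 1.66) = 0.376.
OCl⁻ = (1 − 0.376) × 2.16 ppm = 1.348 ppm.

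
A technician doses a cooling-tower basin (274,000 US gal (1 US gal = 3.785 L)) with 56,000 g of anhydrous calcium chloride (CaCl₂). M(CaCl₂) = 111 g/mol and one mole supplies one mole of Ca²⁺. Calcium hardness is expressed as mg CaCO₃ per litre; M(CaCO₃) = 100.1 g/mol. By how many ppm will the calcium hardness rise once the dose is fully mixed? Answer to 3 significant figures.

Volume: 274,000 US gal × 3.785 L/gal = 1,037,090 L.
Moles of Ca²⁺: 56,000 g ÷ 111 g/mol = 504.5 mol.
As CaCO₃: 504.5 mol × 100.1 g/mol = 50,500 g.
Rise: 50,500 g / 1,037,090 L × 1000 = 48.69 mg/L.

48.7 ppm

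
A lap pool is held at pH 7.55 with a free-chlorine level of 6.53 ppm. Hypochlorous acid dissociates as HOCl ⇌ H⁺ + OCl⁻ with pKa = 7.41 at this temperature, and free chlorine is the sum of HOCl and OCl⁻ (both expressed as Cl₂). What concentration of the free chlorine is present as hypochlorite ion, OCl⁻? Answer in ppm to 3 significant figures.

[OCl⁻]/[HOCl] = 10^(pH − pKa) = 10^(7.55 − 7.41) = 10^0.14 = 1.38.
Fraction as HOCl = 1 / (1 + 1.38) = 0.4201.
OCl⁻ = (1 − 0.4201) × 6.53 ppm = 3.787 ppm.

3.79 ppm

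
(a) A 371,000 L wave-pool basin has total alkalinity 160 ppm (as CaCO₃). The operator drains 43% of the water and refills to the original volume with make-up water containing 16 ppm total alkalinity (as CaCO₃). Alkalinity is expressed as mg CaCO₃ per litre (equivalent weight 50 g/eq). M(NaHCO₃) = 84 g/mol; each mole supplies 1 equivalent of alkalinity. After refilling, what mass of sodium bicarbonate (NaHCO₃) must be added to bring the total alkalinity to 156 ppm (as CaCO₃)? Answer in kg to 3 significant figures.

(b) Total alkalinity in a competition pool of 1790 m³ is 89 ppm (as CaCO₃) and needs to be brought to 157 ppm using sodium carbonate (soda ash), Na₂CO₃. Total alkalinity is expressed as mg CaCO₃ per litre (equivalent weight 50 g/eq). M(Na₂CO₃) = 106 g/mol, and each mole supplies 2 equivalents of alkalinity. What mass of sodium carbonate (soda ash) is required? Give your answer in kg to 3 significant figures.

(a) 36.1 kg; (b) 129 kg

(a) After draining 43% and refilling: 160 × 0.57 + 16 × 0.43 = 98.08 ppm.
(a) Deficit to target: 156 − 98.08 = 57.92 mg/L.
(a) As CaCO₃: 57.92 mg/L × 371,000 L = 21,490 g; ÷ 50 g/eq ÷ 1 = 429.8 mol NaHCO₃.
(a) Mass: 429.8 × 84 = 36,100 g.

(b) Volume: 1790 m³ = 1,790,000 L.
(b) Alkalinity to add: (157 − 89) = 68 mg/L as CaCO₃ × 1,790,000 L = 121,700 g as CaCO₃.
(b) Equivalents: 121,700 g ÷ 50 g/eq = 2434 eq.
(b) Each mole of Na₂CO₃ supplies 2 eq, so 2434 / 2 = 1217 mol.
(b) Mass: 1217 mol × 106 g/mol = 129,000 g.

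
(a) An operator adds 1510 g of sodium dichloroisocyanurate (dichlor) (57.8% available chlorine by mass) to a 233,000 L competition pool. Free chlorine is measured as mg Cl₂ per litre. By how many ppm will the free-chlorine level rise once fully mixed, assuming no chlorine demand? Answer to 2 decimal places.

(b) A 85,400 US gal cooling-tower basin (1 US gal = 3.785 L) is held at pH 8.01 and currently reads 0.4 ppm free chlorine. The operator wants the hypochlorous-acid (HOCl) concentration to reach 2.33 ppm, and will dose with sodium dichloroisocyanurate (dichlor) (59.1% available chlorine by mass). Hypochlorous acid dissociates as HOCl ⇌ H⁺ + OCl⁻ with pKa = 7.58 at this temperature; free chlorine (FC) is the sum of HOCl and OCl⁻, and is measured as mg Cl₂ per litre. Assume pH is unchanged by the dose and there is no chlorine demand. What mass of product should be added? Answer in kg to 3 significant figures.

(a) Available chlorine delivered: 1510 g × 0.578 = 872.8 g as Cl₂.
(a) Concentration rise: 872.8 g / 233,000 L = 3.746 mg/L = 3.75 ppm.

(b) Volume: 85,400 US gal × 3.785 L/gal = 323,239 L.
(b) [OCl⁻]/[HOCl] = 10^(pH − pKa) = 10^(8.01 − 7.58) = 2.692; fraction as HOCl = 1/(1 + 2.692) = 0.2709.
(b) Free chlorine required for 2.33 ppm HOCl: 2.33 / 0.2709 = 8.601 ppm.
(b) FC to add: 8.601 − 0.4 = 8.201 mg/L as Cl₂.
(b) Cl₂ equivalent: 8.201 mg/L × 323,239 L = 2651 g.
(b) Product at 59.1% available Cl: 2651 / 0.591 = 4486 g.

(a) 3.75 ppm; (b) 4.49 kg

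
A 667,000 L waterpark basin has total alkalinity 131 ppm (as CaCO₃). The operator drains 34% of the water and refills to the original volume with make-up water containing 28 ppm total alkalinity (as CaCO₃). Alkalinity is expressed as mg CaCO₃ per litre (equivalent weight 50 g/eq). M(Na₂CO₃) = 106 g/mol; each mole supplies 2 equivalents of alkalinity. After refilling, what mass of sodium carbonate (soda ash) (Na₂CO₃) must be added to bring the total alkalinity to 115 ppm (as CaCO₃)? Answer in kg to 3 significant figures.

13.4 kg

After draining 34% and refilling: 131 × 0.66 + 28 × 0.34 = 95.98 ppm.
Deficit to target: 115 − 95.98 = 19.02 mg/L.
As CaCO₃: 19.02 mg/L × 667,000 L = 12,690 g; ÷ 50 g/eq ÷ 2 = 126.9 mol Na₂CO₃.
Mass: 126.9 × 106 = 13,450 g.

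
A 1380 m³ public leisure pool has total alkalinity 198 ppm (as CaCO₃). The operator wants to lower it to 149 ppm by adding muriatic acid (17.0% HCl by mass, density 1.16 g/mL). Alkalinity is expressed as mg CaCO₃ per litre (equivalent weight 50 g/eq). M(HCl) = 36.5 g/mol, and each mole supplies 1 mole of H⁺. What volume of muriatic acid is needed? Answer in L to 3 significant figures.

250 L

Volume: 1380 m³ = 1,380,000 L.
Alkalinity to neutralize: (198 − 149) = 49 mg/L as CaCO₃ × 1,380,000 L = 67,620 g as CaCO₃.
Equivalents of H⁺ required: 67,620 ÷ 50 g/eq = 1352 eq = 1352 mol HCl.
Mass of HCl: 1352 × 36.5 = 49,360 g.
Mass of 17.0% solution: 49,360 / 0.17 = 290,400 g.
Volume: 290,400 g ÷ 1.16 g/mL = 250,300 mL.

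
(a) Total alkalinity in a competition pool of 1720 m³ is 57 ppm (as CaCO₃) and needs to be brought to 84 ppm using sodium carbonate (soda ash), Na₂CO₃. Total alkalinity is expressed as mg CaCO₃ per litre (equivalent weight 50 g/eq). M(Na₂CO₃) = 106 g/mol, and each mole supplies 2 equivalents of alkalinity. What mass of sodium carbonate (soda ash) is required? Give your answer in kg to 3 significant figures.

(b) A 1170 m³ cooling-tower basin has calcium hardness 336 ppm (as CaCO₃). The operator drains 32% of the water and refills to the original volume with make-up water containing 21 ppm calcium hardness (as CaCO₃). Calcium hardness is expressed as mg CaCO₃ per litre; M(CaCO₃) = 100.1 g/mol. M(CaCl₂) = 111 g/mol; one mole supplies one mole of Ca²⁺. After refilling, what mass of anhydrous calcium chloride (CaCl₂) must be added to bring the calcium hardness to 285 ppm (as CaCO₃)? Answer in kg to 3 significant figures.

(a) 49.2 kg; (b) 64.6 kg

(a) Volume: 1720 m³ = 1,720,000 L.
(a) Alkalinity to add: (84 − 57) = 27 mg/L as CaCO₃ × 1,720,000 L = 46,440 g as CaCO₃.
(a) Equivalents: 46,440 g ÷ 50 g/eq = 928.8 eq.
(a) Each mole of Na₂CO₃ supplies 2 eq, so 928.8 / 2 = 464.4 mol.
(a) Mass: 464.4 mol × 106 g/mol = 49,230 g.

(b) Volume: 1170 m³ = 1,170,000 L.
(b) After draining 32% and refilling: 336 × 0.68 + 21 × 0.32 = 235.2 ppm.
(b) Deficit to target: 285 − 235.2 = 49.8 mg/L.
(b) As CaCO₃: 49.8 mg/L × 1,170,000 L = 58,270 g; ÷ 100.1 = 582.1 mol Ca²⁺.
(b) Mass: 582.1 × 111 = 64,610 g.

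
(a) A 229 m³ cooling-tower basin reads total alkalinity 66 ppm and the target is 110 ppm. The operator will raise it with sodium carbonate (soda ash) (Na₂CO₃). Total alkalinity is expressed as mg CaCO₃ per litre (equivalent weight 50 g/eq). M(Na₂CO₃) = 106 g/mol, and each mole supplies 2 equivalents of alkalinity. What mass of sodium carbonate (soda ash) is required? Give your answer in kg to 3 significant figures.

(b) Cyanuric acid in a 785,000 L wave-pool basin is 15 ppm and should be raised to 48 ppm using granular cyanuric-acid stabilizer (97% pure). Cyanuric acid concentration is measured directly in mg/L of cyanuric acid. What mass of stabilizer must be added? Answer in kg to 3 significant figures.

(a) 10.7 kg; (b) 26.7 kg

(a) Volume: 229 m³ = 229,000 L.
(a) Alkalinity to add: (110 − 66) = 44 mg/L as CaCO₃ × 229,000 L = 10,080 g as CaCO₃.
(a) Equivalents: 10,080 g ÷ 50 g/eq = 201.5 eq.
(a) Each mole of Na₂CO₃ supplies 2 eq, so 201.5 / 2 = 100.8 mol.
(a) Mass: 100.8 mol × 106 g/mol = 10,680 g.

(b) CYA to add: (48 − 15) = 33 mg/L × 785,000 L = 25,900 g cyanuric acid.
(b) At 97% purity: 25,900 / 0.97 = 26,710 g product.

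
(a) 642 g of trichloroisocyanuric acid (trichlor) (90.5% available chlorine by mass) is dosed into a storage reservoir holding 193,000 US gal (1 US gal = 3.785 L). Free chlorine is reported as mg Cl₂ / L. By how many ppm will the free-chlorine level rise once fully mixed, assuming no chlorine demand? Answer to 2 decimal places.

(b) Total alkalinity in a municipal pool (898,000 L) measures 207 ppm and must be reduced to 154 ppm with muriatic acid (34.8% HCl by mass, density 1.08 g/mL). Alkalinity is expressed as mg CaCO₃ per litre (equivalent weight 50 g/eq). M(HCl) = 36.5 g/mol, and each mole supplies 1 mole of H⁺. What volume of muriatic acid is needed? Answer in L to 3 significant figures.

(a) 0.80 ppm; (b) 92.4 L

(a) Volume: 193,000 US gal × 3.785 L/gal = 730,505 L.
(a) Available chlorine delivered: 642 g × 0.905 = 581 g as Cl₂.
(a) Concentration rise: 581 g / 730,505 L = 0.7954 mg/L = 0.80 ppm.

(b) Alkalinity to neutralize: (207 − 154) = 53 mg/L as CaCO₃ × 898,000 L = 47,590 g as CaCO₃.
(b) Equivalents of H⁺ required: 47,590 ÷ 50 g/eq = 951.9 eq = 951.9 mol HCl.
(b) Mass of HCl: 951.9 × 36.5 = 34,740 g.
(b) Mass of 34.8% solution: 34,740 / 0.348 = 99,840 g.
(b) Volume: 99,840 g ÷ 1.08 g/mL = 92,440 mL.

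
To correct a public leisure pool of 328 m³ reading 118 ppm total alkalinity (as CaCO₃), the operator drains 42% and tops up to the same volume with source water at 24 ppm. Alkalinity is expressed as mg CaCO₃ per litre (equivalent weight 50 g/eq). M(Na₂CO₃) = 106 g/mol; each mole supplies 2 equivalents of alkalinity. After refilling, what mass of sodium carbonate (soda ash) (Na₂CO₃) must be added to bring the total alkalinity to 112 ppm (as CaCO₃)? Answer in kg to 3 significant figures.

11.6 kg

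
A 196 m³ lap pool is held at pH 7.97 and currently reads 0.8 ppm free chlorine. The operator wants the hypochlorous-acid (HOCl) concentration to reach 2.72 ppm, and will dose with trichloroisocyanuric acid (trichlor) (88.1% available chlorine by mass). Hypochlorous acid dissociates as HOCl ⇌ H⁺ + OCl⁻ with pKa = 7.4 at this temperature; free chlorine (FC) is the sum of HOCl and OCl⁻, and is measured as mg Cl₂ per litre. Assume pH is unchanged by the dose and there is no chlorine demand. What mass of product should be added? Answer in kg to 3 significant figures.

Volume: 196 m³ = 196,000 L.
[OCl⁻]/[HOCl] = 10^(pH − pKa) = 10^(7.97 − 7.4) = 3.715; fraction as HOCl = 1/(1 + 3.715) = 0.2121.
Free chlorine required for 2.72 ppm HOCl: 2.72 / 0.2121 = 12.83 ppm.
FC to add: 12.83 − 0.8 = 12.03 mg/L as Cl₂.
Cl₂ equivalent: 12.03 mg/L × 196,000 L = 2357 g.
Product at 88.1% available Cl: 2357 / 0.881 = 2675 g.

2.68 kg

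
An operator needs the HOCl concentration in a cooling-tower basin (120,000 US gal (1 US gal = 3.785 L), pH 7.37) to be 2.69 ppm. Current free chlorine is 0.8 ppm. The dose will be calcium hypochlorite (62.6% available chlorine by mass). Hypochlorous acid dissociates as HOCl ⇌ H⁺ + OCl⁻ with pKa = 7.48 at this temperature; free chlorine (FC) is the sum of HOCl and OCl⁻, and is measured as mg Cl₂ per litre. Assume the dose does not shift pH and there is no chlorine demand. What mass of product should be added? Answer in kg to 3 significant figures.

Volume: 120,000 US gal × 3.785 L/gal = 454,200 L.
[OCl⁻]/[HOCl] = 10^(pH − pKa) = 10^(7.37 − 7.48) = 0.7762; fraction as HOCl = 1/(1 + 0.7762) = 0.563.
Free chlorine required for 2.69 ppm HOCl: 2.69 / 0.563 = 4.778 ppm.
FC to add: 4.778 − 0.8 = 3.978 mg/L as Cl₂.
Cl₂ equivalent: 3.978 mg/L × 454,200 L = 1807 g.
Product at 62.6% available Cl: 1807 / 0.626 = 2886 g.

2.89 kg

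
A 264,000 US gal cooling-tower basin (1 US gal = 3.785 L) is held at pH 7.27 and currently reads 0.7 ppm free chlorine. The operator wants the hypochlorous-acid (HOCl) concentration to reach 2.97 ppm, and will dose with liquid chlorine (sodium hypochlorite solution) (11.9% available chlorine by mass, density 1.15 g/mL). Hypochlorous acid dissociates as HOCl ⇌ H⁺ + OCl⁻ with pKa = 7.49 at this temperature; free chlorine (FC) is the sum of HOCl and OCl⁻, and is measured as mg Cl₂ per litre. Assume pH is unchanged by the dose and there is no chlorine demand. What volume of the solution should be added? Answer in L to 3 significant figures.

Volume: 264,000 US gal × 3.785 L/gal = 999,240 L.
[OCl⁻]/[HOCl] = 10^(pH − pKa) = 10^(7.27 − 7.49) = 0.6026; fraction as HOCl = 1/(1 + 0.6026) = 0.624.
Free chlorine required for 2.97 ppm HOCl: 2.97 / 0.624 = 4.76 ppm.
FC to add: 4.76 − 0.7 = 4.06 mg/L as Cl₂.
Cl₂ equivalent: 4.06 mg/L × 999,240 L = 4057 g.
Product at 11.9% available Cl: 4057 / 0.119 = 34,090 g.
Volume: 34,090 g ÷ 1.15 g/mL = 29,640 mL.

29.6 L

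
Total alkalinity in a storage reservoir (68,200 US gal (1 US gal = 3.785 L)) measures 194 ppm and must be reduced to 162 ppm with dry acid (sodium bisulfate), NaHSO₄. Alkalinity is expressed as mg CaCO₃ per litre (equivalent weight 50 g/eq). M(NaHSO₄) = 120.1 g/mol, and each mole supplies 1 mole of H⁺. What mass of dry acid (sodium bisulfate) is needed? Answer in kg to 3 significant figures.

Volume: 68,200 US gal × 3.785 L/gal = 258,137 L.
Alkalinity to neutralize: (194 − 162) = 32 mg/L as CaCO₃ × 258,137 L = 8260 g as CaCO₃.
Equivalents of H⁺ required: 8260 ÷ 50 g/eq = 165.2 eq = 165.2 mol NaHSO₄.
Mass of NaHSO₄: 165.2 × 120.1 = 19,840 g.

19.8 kg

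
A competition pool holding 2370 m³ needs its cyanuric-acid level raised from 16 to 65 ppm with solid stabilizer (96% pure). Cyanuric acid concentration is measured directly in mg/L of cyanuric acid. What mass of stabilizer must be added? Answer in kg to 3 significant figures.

121 kg

Volume: 2370 m³ = 2,370,000 L.
CYA to add: (65 − 16) = 49 mg/L × 2,370,000 L = 116,100 g cyanuric acid.
At 96% purity: 116,100 / 0.96 = 121,000 g product.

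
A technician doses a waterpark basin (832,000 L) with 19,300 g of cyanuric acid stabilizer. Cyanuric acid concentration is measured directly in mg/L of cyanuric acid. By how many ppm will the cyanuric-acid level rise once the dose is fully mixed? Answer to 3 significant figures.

23.2 ppm

Rise: 19,300 g / 832,000 L × 1000 = 23.2 mg/L.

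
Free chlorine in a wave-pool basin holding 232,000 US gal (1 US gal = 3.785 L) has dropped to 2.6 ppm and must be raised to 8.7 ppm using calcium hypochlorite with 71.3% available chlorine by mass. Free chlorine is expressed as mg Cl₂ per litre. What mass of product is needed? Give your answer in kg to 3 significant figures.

7.51 kg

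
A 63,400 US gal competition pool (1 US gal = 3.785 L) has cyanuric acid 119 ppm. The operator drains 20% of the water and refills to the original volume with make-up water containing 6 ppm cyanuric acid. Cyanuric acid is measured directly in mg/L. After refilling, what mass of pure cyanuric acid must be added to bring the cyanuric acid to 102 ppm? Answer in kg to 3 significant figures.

Volume: 63,400 US gal × 3.785 L/gal = 239,969 L.
After draining 20% and refilling: 119 × 0.80 + 6 × 0.20 = 96.4 ppm.
Deficit to target: 102 − 96.4 = 5.6 mg/L.
Mass: 5.6 mg/L × 239,969 L = 1344 g cyanuric acid.

1.34 kg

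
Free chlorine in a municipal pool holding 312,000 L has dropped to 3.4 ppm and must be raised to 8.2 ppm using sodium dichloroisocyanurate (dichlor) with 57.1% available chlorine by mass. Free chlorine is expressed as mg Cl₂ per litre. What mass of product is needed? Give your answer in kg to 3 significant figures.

Chlorine deficit: 8.2 − 3.4 = 4.8 ppm = 4.8 mg/L as Cl₂.
Cl₂ equivalent needed: 4.8 mg/L × 312,000 L = 1,498,000 mg = 1498 g.
Product at 57.1% available chlorine: 1498 / 0.571 = 2623 g.

2.62 kg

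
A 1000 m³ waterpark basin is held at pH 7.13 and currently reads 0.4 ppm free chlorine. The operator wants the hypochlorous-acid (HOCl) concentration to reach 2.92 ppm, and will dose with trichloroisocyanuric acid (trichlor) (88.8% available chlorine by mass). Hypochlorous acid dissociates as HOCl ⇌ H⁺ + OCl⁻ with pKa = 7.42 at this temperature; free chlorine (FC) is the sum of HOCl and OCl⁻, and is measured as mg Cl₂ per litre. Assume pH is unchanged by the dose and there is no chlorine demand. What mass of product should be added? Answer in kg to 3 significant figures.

4.52 kg

Volume: 1000 m³ = 1,000,000 L.
[OCl⁻]/[HOCl] = 10^(pH − pKa) = 10^(7.13 − 7.42) = 0.5129; fraction as HOCl = 1/(1 + 0.5129) = 0.661.
Free chlorine required for 2.92 ppm HOCl: 2.92 / 0.661 = 4.418 ppm.
FC to add: 4.418 − 0.4 = 4.018 mg/L as Cl₂.
Cl₂ equivalent: 4.018 mg/L × 1,000,000 L = 4018 g.
Product at 88.8% available Cl: 4018 / 0.888 = 4524 g.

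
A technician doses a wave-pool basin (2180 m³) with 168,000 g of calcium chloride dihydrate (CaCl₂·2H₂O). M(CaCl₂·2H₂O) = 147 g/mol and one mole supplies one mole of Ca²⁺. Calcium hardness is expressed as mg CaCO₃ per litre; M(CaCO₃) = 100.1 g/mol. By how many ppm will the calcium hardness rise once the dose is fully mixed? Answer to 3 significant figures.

52.5 ppm

Volume: 2180 m³ = 2,180,000 L.
Moles of Ca²⁺: 168,000 g ÷ 147 g/mol = 1143 mol.
As CaCO₃: 1143 mol × 100.1 g/mol = 114,400 g.
Rise: 114,400 g / 2,180,000 L × 1000 = 52.48 mg/L.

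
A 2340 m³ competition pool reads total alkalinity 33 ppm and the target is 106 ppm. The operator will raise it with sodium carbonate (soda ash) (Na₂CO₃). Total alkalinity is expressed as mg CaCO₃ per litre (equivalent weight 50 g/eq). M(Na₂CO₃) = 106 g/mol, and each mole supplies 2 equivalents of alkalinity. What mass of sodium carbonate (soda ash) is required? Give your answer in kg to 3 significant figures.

Volume: 2340 m³ = 2,340,000 L.
Alkalinity to add: (106 − 33) = 73 mg/L as CaCO₃ × 2,340,000 L = 170,800 g as CaCO₃.
Equivalents: 170,800 g ÷ 50 g/eq = 3416 eq.
Each mole of Na₂CO₃ supplies 2 eq, so 3416 / 2 = 1708 mol.
Mass: 1708 mol × 106 g/mol = 181,100 g.

181 kg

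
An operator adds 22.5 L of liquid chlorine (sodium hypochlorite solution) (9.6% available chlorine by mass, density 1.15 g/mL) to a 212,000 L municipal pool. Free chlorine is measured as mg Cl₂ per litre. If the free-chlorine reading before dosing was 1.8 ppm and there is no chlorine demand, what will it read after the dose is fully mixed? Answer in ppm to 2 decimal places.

13.52 ppm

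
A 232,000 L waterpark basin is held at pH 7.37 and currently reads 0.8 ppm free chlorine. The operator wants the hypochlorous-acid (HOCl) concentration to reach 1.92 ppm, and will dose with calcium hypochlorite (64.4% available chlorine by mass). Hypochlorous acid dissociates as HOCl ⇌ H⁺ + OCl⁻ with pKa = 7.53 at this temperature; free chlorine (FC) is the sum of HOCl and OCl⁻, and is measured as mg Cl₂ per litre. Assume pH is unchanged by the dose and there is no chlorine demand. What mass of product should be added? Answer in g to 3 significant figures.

[OCl⁻]/[HOCl] = 10^(pH − pKa) = 10^(7.37 − 7.53) = 0.6918; fraction as HOCl = 1/(1 + 0.6918) = 0.5911.
Free chlorine required for 1.92 ppm HOCl: 1.92 / 0.5911 = 3.248 ppm.
FC to add: 3.248 − 0.8 = 2.448 mg/L as Cl₂.
Cl₂ equivalent: 2.448 mg/L × 232,000 L = 568 g.
Product at 64.4% available Cl: 568 / 0.644 = 882 g.

882 g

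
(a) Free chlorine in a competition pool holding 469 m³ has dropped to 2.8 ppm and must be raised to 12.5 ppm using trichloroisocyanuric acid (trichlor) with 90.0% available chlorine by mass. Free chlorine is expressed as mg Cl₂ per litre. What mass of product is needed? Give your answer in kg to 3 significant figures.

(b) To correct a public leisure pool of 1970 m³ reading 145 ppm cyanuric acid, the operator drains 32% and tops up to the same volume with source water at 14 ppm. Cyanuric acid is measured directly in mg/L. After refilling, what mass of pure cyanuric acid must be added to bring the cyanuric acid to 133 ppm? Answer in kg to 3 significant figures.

(a) 5.05 kg; (b) 58.9 kg

(a) Volume: 469 m³ = 469,000 L.
(a) Chlorine deficit: 12.5 − 2.8 = 9.7 ppm = 9.7 mg/L as Cl₂.
(a) Cl₂ equivalent needed: 9.7 mg/L × 469,000 L = 4,549,000 mg = 4549 g.
(a) Product at 90.0% available chlorine: 4549 / 0.9 = 5055 g.

(b) Volume: 1970 m³ = 1,970,000 L.
(b) After draining 32% and refilling: 145 × 0.68 + 14 × 0.32 = 103.08 ppm.
(b) Deficit to target: 133 − 103.08 = 29.92 mg/L.
(b) Mass: 29.92 mg/L × 1,970,000 L = 58,940 g cyanuric acid.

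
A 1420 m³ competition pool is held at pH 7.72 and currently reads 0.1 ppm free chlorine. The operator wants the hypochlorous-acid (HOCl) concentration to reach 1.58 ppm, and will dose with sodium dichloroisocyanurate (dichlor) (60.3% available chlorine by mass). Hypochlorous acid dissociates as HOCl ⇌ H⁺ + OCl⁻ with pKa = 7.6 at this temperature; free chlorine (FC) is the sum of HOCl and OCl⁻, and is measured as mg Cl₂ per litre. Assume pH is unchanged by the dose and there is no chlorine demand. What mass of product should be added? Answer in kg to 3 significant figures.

Volume: 1420 m³ = 1,420,000 L.
[OCl⁻]/[HOCl] = 10^(pH − pKa) = 10^(7.72 − 7.6) = 1.318; fraction as HOCl = 1/(1 + 1.318) = 0.4314.
Free chlorine required for 1.58 ppm HOCl: 1.58 / 0.4314 = 3.663 ppm.
FC to add: 3.663 − 0.1 = 3.563 mg/L as Cl₂.
Cl₂ equivalent: 3.563 mg/L × 1,420,000 L = 5059 g.
Product at 60.3% available Cl: 5059 / 0.603 = 8390 g.

8.39 kg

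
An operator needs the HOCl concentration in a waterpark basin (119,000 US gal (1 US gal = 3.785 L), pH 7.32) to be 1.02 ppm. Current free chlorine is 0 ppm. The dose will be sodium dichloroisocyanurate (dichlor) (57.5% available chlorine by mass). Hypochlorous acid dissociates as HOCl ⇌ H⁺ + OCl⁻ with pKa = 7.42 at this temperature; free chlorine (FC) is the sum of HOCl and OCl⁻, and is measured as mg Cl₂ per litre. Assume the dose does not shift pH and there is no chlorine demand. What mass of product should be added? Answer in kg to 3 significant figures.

1.43 kg

Volume: 119,000 US gal × 3.785 L/gal = 450,415 L.
[OCl⁻]/[HOCl] = 10^(pH − pKa) = 10^(7.32 − 7.42) = 0.7943; fraction as HOCl = 1/(1 + 0.7943) = 0.5573.
Free chlorine required for 1.02 ppm HOCl: 1.02 / 0.5573 = 1.83 ppm.
FC to add: 1.83 − 0 = 1.83 mg/L as Cl₂.
Cl₂ equivalent: 1.83 mg/L × 450,415 L = 824.4 g.
Product at 57.5% available Cl: 824.4 / 0.575 = 1434 g.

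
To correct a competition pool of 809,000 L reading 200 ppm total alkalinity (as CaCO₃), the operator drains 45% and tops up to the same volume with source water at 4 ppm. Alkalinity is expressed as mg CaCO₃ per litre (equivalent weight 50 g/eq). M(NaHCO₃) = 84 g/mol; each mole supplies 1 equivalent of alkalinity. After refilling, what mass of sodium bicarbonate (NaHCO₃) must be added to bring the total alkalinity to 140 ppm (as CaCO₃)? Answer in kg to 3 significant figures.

38.3 kg

After draining 45% and refilling: 200 × 0.55 + 4 × 0.45 = 111.8 ppm.
Deficit to target: 140 − 111.8 = 28.2 mg/L.
As CaCO₃: 28.2 mg/L × 809,000 L = 22,810 g; ÷ 50 g/eq ÷ 1 = 456.3 mol NaHCO₃.
Mass: 456.3 × 84 = 38,330 g.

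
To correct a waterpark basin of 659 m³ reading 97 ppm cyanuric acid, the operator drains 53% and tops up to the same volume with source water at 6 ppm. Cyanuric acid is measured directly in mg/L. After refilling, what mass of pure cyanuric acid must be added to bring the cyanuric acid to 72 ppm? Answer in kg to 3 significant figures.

15.3 kg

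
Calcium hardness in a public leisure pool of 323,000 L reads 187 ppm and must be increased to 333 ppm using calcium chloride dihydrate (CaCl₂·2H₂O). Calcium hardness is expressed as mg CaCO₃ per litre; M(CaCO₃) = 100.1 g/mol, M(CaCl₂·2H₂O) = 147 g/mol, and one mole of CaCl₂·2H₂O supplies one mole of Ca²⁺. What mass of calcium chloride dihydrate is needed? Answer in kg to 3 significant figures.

Hardness to add: (333 − 187) = 146 mg/L as CaCO₃ × 323,000 L = 47,160 g as CaCO₃.
Moles of Ca²⁺ (1 mol Ca²⁺ ≡ 1 mol CaCO₃): 47,160 / 100.1 g/mol = 471.1 mol.
Mass of CaCl₂·2H₂O: 471.1 × 147 = 69,250 g.

69.3 kg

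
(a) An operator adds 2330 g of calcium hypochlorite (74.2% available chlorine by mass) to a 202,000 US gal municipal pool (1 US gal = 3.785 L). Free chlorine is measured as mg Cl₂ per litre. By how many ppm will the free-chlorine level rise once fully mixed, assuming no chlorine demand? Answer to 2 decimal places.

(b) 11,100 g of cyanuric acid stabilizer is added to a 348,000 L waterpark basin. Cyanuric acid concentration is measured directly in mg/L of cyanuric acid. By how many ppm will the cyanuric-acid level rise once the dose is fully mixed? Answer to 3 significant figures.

(a) Volume: 202,000 US gal × 3.785 L/gal = 764,570 L.
(a) Available chlorine delivered: 2330 g × 0.742 = 1729 g as Cl₂.
(a) Concentration rise: 1729 g / 764,570 L = 2.261 mg/L = 2.26 ppm.

(b) Rise: 11,100 g / 348,000 L × 1000 = 31.9 mg/L.

(a) 2.26 ppm; (b) 31.9 ppm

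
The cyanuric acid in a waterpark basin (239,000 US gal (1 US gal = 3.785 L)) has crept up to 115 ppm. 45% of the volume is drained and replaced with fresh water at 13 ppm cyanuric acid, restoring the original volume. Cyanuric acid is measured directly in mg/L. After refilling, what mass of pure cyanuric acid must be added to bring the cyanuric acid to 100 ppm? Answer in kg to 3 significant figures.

28.0 kg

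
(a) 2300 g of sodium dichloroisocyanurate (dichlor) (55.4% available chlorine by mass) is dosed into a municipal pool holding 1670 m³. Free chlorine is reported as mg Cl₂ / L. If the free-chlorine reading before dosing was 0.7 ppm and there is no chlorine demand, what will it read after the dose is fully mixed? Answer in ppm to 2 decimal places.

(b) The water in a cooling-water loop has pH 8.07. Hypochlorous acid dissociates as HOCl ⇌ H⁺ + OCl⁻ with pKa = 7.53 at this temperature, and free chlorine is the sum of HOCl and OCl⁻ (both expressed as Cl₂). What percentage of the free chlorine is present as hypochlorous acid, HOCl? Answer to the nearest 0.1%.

(a) 1.46 ppm; (b) 22.4%

(a) Volume: 1670 m³ = 1,670,000 L.
(a) Available chlorine delivered: 2300 g × 0.554 = 1274 g as Cl₂.
(a) Concentration rise: 1274 g / 1,670,000 L = 0.763 mg/L = 0.76 ppm.
(a) Final FC: 0.7 + 0.76 = 1.46 ppm.

(b) [OCl⁻]/[HOCl] = 10^(pH − pKa) = 10^(8.07 − 7.53) = 10^0.54 = 3.467.
(b) Fraction as HOCl = 1 / (1 + 3.467) = 0.2238.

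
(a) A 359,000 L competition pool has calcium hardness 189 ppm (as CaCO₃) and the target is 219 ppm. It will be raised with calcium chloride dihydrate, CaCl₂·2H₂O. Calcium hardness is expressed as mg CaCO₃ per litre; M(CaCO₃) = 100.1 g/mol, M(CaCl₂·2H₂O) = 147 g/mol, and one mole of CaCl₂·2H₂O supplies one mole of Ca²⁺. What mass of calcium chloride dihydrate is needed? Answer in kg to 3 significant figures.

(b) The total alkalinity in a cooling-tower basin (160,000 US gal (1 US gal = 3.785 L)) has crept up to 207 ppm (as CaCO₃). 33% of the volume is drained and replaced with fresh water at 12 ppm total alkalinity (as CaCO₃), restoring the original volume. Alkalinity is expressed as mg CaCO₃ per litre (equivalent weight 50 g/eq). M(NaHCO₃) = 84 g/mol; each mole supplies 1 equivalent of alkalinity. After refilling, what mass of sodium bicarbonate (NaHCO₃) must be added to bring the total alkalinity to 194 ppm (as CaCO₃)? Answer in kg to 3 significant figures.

(a) 15.8 kg; (b) 52.2 kg

(a) Hardness to add: (219 − 189) = 30 mg/L as CaCO₃ × 359,000 L = 10,770 g as CaCO₃.
(a) Moles of Ca²⁺ (1 mol Ca²⁺ ≡ 1 mol CaCO₃): 10,770 / 100.1 g/mol = 107.6 mol.
(a) Mass of CaCl₂·2H₂O: 107.6 × 147 = 15,820 g.

(b) Volume: 160,000 US gal × 3.785 L/gal = 605,600 L.
(b) After draining 33% and refilling: 207 × 0.67 + 12 × 0.33 = 142.65 ppm.
(b) Deficit to target: 194 − 142.65 = 51.35 mg/L.
(b) As CaCO₃: 51.35 mg/L × 605,600 L = 31,100 g; ÷ 50 g/eq ÷ 1 = 622 mol NaHCO₃.
(b) Mass: 622 × 84 = 52,240 g.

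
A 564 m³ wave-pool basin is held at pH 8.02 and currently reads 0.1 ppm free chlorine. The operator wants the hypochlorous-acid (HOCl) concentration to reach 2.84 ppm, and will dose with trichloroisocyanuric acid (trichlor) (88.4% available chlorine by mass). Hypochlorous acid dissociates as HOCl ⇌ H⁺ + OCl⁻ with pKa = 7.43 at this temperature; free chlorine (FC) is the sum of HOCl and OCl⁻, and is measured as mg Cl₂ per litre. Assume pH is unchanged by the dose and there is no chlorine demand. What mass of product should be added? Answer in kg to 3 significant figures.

8.80 kg

Volume: 564 m³ = 564,000 L.
[OCl⁻]/[HOCl] = 10^(pH − pKa) = 10^(8.02 − 7.43) = 3.89; fraction as HOCl = 1/(1 + 3.89) = 0.2045.
Free chlorine required for 2.84 ppm HOCl: 2.84 / 0.2045 = 13.89 ppm.
FC to add: 13.89 − 0.1 = 13.79 mg/L as Cl₂.
Cl₂ equivalent: 13.79 mg/L × 564,000 L = 7777 g.
Product at 88.4% available Cl: 7777 / 0.884 = 8797 g.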